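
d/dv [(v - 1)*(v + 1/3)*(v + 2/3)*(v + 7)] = 4*v^3 + 21*v^2 - 14*v/9 - 17/3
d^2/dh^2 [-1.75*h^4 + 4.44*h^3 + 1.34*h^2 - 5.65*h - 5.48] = -21.0*h^2 + 26.64*h + 2.68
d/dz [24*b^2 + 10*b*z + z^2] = 10*b + 2*z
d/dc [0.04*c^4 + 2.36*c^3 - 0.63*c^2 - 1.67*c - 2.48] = 0.16*c^3 + 7.08*c^2 - 1.26*c - 1.67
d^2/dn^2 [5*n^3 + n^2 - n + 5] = 30*n + 2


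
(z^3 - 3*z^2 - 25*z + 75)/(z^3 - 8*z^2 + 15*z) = (z + 5)/z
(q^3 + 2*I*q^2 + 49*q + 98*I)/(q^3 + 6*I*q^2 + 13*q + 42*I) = (q - 7*I)/(q - 3*I)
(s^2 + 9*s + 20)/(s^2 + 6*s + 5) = (s + 4)/(s + 1)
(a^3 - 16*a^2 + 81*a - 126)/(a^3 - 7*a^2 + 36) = (a - 7)/(a + 2)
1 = 1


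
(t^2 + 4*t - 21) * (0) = 0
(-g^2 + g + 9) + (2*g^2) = g^2 + g + 9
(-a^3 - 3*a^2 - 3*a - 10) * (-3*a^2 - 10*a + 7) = 3*a^5 + 19*a^4 + 32*a^3 + 39*a^2 + 79*a - 70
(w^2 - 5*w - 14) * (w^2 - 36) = w^4 - 5*w^3 - 50*w^2 + 180*w + 504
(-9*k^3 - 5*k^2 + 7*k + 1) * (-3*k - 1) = 27*k^4 + 24*k^3 - 16*k^2 - 10*k - 1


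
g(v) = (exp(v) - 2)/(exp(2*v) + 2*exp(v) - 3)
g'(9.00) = 0.00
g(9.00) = 0.00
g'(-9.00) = 0.00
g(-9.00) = 0.67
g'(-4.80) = 0.00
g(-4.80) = 0.67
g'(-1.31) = 0.09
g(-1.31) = 0.72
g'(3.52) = -0.02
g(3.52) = 0.03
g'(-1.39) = 0.08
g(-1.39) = 0.72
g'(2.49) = -0.04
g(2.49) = 0.06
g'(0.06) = 69.34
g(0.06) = -3.74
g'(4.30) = -0.01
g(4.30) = 0.01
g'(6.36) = -0.00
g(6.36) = 0.00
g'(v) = (exp(v) - 2)*(-2*exp(2*v) - 2*exp(v))/(exp(2*v) + 2*exp(v) - 3)^2 + exp(v)/(exp(2*v) + 2*exp(v) - 3) = (-2*(exp(v) - 2)*(exp(v) + 1) + exp(2*v) + 2*exp(v) - 3)*exp(v)/(exp(2*v) + 2*exp(v) - 3)^2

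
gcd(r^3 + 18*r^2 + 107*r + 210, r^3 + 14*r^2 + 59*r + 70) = r^2 + 12*r + 35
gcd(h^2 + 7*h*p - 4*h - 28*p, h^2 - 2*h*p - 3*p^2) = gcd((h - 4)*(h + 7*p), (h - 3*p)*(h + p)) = 1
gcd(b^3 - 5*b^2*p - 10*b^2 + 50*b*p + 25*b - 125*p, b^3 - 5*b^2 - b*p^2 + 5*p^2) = b - 5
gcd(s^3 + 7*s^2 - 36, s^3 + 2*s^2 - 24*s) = s + 6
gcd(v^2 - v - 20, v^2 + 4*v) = v + 4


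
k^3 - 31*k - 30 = (k - 6)*(k + 1)*(k + 5)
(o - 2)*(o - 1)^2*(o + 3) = o^4 - o^3 - 7*o^2 + 13*o - 6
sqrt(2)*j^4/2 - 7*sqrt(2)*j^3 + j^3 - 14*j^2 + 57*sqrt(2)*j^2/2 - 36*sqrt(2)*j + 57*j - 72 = (j - 8)*(j - 3)^2*(sqrt(2)*j/2 + 1)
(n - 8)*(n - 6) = n^2 - 14*n + 48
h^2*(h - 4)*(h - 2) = h^4 - 6*h^3 + 8*h^2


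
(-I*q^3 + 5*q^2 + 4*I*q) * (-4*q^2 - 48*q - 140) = 4*I*q^5 - 20*q^4 + 48*I*q^4 - 240*q^3 + 124*I*q^3 - 700*q^2 - 192*I*q^2 - 560*I*q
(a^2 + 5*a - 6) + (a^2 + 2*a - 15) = 2*a^2 + 7*a - 21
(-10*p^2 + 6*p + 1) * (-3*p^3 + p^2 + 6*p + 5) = 30*p^5 - 28*p^4 - 57*p^3 - 13*p^2 + 36*p + 5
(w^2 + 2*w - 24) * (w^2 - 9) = w^4 + 2*w^3 - 33*w^2 - 18*w + 216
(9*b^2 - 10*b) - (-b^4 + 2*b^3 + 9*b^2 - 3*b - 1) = b^4 - 2*b^3 - 7*b + 1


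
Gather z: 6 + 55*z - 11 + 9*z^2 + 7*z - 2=9*z^2 + 62*z - 7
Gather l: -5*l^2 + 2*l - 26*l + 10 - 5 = -5*l^2 - 24*l + 5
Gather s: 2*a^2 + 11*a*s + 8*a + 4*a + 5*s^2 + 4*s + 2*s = 2*a^2 + 12*a + 5*s^2 + s*(11*a + 6)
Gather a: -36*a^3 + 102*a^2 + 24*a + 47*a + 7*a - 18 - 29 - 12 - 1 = -36*a^3 + 102*a^2 + 78*a - 60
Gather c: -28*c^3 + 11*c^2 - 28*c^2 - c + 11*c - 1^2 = -28*c^3 - 17*c^2 + 10*c - 1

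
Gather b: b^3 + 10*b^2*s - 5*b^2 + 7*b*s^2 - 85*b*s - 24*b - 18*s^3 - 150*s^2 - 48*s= b^3 + b^2*(10*s - 5) + b*(7*s^2 - 85*s - 24) - 18*s^3 - 150*s^2 - 48*s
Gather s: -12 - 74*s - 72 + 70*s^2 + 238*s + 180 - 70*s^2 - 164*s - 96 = 0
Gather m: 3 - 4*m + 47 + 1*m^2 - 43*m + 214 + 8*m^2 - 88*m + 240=9*m^2 - 135*m + 504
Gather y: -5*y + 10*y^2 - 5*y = 10*y^2 - 10*y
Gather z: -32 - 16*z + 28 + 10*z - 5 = -6*z - 9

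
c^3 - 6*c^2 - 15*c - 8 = (c - 8)*(c + 1)^2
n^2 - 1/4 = (n - 1/2)*(n + 1/2)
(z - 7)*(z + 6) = z^2 - z - 42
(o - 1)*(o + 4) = o^2 + 3*o - 4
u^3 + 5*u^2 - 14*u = u*(u - 2)*(u + 7)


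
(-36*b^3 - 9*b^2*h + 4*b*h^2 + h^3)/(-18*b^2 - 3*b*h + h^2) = (12*b^2 - b*h - h^2)/(6*b - h)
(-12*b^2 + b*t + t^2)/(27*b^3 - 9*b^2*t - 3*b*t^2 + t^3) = (4*b + t)/(-9*b^2 + t^2)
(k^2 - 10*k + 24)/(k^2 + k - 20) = (k - 6)/(k + 5)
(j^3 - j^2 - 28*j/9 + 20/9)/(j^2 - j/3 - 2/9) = (3*j^2 - j - 10)/(3*j + 1)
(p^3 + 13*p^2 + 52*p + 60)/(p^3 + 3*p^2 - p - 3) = (p^3 + 13*p^2 + 52*p + 60)/(p^3 + 3*p^2 - p - 3)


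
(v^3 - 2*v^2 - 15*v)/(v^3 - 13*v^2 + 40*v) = (v + 3)/(v - 8)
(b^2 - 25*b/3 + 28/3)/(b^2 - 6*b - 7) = (b - 4/3)/(b + 1)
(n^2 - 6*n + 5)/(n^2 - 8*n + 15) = (n - 1)/(n - 3)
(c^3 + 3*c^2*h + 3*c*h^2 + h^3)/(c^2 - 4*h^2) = (c^3 + 3*c^2*h + 3*c*h^2 + h^3)/(c^2 - 4*h^2)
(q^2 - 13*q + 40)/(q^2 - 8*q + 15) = (q - 8)/(q - 3)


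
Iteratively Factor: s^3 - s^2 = (s - 1)*(s^2) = s*(s - 1)*(s)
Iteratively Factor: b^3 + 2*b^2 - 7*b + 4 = (b + 4)*(b^2 - 2*b + 1) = (b - 1)*(b + 4)*(b - 1)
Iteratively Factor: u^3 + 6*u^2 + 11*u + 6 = (u + 3)*(u^2 + 3*u + 2) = (u + 2)*(u + 3)*(u + 1)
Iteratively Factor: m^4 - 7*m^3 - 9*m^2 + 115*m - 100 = (m - 1)*(m^3 - 6*m^2 - 15*m + 100) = (m - 1)*(m + 4)*(m^2 - 10*m + 25) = (m - 5)*(m - 1)*(m + 4)*(m - 5)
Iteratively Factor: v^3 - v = (v - 1)*(v^2 + v) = v*(v - 1)*(v + 1)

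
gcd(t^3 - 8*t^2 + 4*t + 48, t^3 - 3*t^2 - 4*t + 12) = t + 2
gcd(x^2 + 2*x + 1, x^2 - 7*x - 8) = x + 1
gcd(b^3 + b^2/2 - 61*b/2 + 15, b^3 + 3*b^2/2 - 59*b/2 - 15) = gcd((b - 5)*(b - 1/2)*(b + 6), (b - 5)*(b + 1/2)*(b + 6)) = b^2 + b - 30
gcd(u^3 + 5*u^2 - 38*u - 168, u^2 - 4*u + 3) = 1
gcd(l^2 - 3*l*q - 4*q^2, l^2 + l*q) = l + q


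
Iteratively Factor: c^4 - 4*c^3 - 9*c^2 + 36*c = (c - 3)*(c^3 - c^2 - 12*c) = c*(c - 3)*(c^2 - c - 12) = c*(c - 4)*(c - 3)*(c + 3)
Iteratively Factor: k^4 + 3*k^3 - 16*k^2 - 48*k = (k)*(k^3 + 3*k^2 - 16*k - 48) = k*(k - 4)*(k^2 + 7*k + 12) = k*(k - 4)*(k + 3)*(k + 4)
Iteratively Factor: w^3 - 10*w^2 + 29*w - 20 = (w - 4)*(w^2 - 6*w + 5) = (w - 4)*(w - 1)*(w - 5)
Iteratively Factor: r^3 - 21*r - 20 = (r + 4)*(r^2 - 4*r - 5) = (r + 1)*(r + 4)*(r - 5)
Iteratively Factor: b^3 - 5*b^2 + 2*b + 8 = (b + 1)*(b^2 - 6*b + 8) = (b - 2)*(b + 1)*(b - 4)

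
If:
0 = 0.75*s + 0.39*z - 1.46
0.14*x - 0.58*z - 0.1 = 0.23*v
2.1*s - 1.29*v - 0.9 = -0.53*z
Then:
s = 1.94666666666667 - 0.52*z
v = 2.47131782945736 - 0.435658914728682*z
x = 3.42713178294574*z + 4.77430786267996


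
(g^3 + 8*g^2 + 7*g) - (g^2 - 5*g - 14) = g^3 + 7*g^2 + 12*g + 14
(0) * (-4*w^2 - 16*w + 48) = 0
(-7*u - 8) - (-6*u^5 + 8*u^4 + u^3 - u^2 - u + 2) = 6*u^5 - 8*u^4 - u^3 + u^2 - 6*u - 10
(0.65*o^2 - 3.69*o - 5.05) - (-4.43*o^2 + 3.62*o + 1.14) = 5.08*o^2 - 7.31*o - 6.19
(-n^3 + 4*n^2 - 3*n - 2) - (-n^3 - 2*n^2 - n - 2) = 6*n^2 - 2*n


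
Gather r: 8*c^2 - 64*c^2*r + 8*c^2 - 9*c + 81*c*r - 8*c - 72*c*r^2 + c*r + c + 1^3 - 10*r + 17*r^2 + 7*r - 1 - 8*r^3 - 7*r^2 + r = 16*c^2 - 16*c - 8*r^3 + r^2*(10 - 72*c) + r*(-64*c^2 + 82*c - 2)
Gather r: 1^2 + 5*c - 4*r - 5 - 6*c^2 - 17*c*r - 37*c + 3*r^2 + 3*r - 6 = -6*c^2 - 32*c + 3*r^2 + r*(-17*c - 1) - 10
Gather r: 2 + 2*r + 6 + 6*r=8*r + 8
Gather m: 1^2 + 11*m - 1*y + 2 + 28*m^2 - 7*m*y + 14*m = 28*m^2 + m*(25 - 7*y) - y + 3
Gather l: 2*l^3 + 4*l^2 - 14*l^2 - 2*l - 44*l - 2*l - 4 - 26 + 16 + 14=2*l^3 - 10*l^2 - 48*l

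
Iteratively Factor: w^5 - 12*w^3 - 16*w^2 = (w)*(w^4 - 12*w^2 - 16*w) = w^2*(w^3 - 12*w - 16) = w^2*(w + 2)*(w^2 - 2*w - 8) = w^2*(w - 4)*(w + 2)*(w + 2)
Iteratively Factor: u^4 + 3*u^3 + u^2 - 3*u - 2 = (u - 1)*(u^3 + 4*u^2 + 5*u + 2) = (u - 1)*(u + 1)*(u^2 + 3*u + 2) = (u - 1)*(u + 1)^2*(u + 2)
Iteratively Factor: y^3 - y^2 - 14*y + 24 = (y + 4)*(y^2 - 5*y + 6) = (y - 2)*(y + 4)*(y - 3)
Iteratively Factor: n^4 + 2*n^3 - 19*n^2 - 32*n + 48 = (n + 4)*(n^3 - 2*n^2 - 11*n + 12) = (n + 3)*(n + 4)*(n^2 - 5*n + 4) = (n - 4)*(n + 3)*(n + 4)*(n - 1)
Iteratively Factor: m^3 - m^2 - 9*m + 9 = (m - 1)*(m^2 - 9) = (m - 3)*(m - 1)*(m + 3)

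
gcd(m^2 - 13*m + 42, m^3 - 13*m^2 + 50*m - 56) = m - 7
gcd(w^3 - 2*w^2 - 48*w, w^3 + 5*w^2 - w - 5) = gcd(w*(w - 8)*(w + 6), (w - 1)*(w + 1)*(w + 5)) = 1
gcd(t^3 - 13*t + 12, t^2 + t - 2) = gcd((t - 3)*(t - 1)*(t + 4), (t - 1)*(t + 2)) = t - 1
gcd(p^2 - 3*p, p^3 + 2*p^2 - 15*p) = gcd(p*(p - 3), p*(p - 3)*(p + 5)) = p^2 - 3*p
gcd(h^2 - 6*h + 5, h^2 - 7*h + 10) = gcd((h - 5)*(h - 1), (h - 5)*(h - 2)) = h - 5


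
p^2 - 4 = (p - 2)*(p + 2)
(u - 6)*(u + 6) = u^2 - 36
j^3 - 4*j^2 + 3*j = j*(j - 3)*(j - 1)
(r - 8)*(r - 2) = r^2 - 10*r + 16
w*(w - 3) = w^2 - 3*w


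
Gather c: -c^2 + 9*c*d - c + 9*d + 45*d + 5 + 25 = -c^2 + c*(9*d - 1) + 54*d + 30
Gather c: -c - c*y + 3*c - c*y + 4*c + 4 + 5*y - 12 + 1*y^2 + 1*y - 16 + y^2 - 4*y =c*(6 - 2*y) + 2*y^2 + 2*y - 24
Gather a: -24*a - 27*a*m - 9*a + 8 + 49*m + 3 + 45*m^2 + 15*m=a*(-27*m - 33) + 45*m^2 + 64*m + 11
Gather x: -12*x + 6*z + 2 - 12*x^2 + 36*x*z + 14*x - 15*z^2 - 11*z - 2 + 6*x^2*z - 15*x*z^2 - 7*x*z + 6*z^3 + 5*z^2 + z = x^2*(6*z - 12) + x*(-15*z^2 + 29*z + 2) + 6*z^3 - 10*z^2 - 4*z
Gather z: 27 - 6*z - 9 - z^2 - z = -z^2 - 7*z + 18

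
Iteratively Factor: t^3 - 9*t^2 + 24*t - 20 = (t - 2)*(t^2 - 7*t + 10) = (t - 5)*(t - 2)*(t - 2)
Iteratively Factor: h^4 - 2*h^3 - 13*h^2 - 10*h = (h - 5)*(h^3 + 3*h^2 + 2*h) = h*(h - 5)*(h^2 + 3*h + 2) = h*(h - 5)*(h + 2)*(h + 1)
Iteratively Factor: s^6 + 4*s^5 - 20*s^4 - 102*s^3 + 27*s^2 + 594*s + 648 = (s - 3)*(s^5 + 7*s^4 + s^3 - 99*s^2 - 270*s - 216) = (s - 3)*(s + 3)*(s^4 + 4*s^3 - 11*s^2 - 66*s - 72) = (s - 3)*(s + 2)*(s + 3)*(s^3 + 2*s^2 - 15*s - 36) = (s - 3)*(s + 2)*(s + 3)^2*(s^2 - s - 12) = (s - 3)*(s + 2)*(s + 3)^3*(s - 4)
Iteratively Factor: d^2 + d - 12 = (d - 3)*(d + 4)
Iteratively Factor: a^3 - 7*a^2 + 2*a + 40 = (a - 4)*(a^2 - 3*a - 10) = (a - 5)*(a - 4)*(a + 2)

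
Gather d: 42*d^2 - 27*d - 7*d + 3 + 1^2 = 42*d^2 - 34*d + 4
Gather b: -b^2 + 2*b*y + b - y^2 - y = -b^2 + b*(2*y + 1) - y^2 - y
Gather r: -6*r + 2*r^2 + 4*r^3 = 4*r^3 + 2*r^2 - 6*r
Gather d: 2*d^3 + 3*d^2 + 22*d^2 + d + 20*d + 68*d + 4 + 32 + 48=2*d^3 + 25*d^2 + 89*d + 84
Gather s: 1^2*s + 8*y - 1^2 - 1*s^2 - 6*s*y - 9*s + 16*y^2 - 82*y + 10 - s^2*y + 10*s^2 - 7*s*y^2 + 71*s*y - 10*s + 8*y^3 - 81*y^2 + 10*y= s^2*(9 - y) + s*(-7*y^2 + 65*y - 18) + 8*y^3 - 65*y^2 - 64*y + 9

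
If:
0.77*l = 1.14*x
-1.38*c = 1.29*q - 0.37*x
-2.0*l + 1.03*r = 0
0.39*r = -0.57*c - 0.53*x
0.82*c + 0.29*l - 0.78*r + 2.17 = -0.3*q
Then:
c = -1.98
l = 1.01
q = 2.32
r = 1.97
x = 0.68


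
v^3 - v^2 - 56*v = v*(v - 8)*(v + 7)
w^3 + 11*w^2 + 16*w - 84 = (w - 2)*(w + 6)*(w + 7)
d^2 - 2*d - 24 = (d - 6)*(d + 4)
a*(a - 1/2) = a^2 - a/2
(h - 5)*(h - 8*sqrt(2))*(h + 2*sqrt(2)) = h^3 - 6*sqrt(2)*h^2 - 5*h^2 - 32*h + 30*sqrt(2)*h + 160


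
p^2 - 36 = (p - 6)*(p + 6)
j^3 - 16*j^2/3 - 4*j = j*(j - 6)*(j + 2/3)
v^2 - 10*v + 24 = (v - 6)*(v - 4)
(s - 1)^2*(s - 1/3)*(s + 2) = s^4 - s^3/3 - 3*s^2 + 3*s - 2/3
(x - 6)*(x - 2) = x^2 - 8*x + 12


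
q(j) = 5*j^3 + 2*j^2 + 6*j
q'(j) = 15*j^2 + 4*j + 6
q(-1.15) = -11.86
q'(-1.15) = 21.24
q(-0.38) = -2.27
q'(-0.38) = 6.65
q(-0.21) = -1.22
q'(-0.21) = 5.82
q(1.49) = 29.92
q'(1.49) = 45.26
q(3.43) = 245.88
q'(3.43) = 196.19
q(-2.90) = -122.52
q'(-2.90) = 120.55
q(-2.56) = -86.14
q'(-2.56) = 94.06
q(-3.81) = -270.36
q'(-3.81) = 208.50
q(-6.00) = -1044.00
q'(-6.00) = 522.00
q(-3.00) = -135.00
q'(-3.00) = 129.00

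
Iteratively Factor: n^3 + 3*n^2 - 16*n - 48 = (n + 3)*(n^2 - 16) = (n + 3)*(n + 4)*(n - 4)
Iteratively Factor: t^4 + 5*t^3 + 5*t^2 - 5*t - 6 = (t + 2)*(t^3 + 3*t^2 - t - 3) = (t + 1)*(t + 2)*(t^2 + 2*t - 3) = (t - 1)*(t + 1)*(t + 2)*(t + 3)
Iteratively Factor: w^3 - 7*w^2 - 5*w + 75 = (w - 5)*(w^2 - 2*w - 15) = (w - 5)^2*(w + 3)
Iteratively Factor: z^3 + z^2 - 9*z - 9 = (z + 1)*(z^2 - 9) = (z - 3)*(z + 1)*(z + 3)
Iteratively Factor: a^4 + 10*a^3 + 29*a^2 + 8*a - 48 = (a - 1)*(a^3 + 11*a^2 + 40*a + 48) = (a - 1)*(a + 4)*(a^2 + 7*a + 12) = (a - 1)*(a + 4)^2*(a + 3)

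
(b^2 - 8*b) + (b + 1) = b^2 - 7*b + 1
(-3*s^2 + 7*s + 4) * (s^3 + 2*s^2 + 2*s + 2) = -3*s^5 + s^4 + 12*s^3 + 16*s^2 + 22*s + 8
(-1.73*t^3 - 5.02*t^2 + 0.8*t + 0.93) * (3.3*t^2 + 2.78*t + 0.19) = -5.709*t^5 - 21.3754*t^4 - 11.6443*t^3 + 4.3392*t^2 + 2.7374*t + 0.1767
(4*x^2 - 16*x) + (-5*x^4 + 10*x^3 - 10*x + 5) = -5*x^4 + 10*x^3 + 4*x^2 - 26*x + 5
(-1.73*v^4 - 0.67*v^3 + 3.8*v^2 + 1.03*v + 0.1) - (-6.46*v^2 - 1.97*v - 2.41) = -1.73*v^4 - 0.67*v^3 + 10.26*v^2 + 3.0*v + 2.51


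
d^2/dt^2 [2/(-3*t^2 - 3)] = 4*(1 - 3*t^2)/(3*(t^2 + 1)^3)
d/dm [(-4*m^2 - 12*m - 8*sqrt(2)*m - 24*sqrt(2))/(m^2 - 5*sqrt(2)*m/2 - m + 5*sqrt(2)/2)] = 4*(8*m^2 + 9*sqrt(2)*m^2 + 14*sqrt(2)*m - 80 - 27*sqrt(2))/(2*m^4 - 10*sqrt(2)*m^3 - 4*m^3 + 27*m^2 + 20*sqrt(2)*m^2 - 50*m - 10*sqrt(2)*m + 25)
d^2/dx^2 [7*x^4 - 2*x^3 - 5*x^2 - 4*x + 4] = 84*x^2 - 12*x - 10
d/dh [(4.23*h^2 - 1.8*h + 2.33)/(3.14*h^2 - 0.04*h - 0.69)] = (5.4828*h^2 - 20.4698*h + 1.3352)/(9.8596*h^4 - 0.2512*h^3 - 4.3316*h^2 + 0.0552*h + 0.4761)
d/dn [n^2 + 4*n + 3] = 2*n + 4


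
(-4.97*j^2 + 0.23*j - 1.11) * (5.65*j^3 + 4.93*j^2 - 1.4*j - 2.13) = -28.0805*j^5 - 23.2026*j^4 + 1.8204*j^3 + 4.7918*j^2 + 1.0641*j + 2.3643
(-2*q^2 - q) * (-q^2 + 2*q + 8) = 2*q^4 - 3*q^3 - 18*q^2 - 8*q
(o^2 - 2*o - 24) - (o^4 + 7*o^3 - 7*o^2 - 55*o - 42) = -o^4 - 7*o^3 + 8*o^2 + 53*o + 18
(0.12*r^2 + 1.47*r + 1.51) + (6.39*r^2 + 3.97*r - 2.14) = 6.51*r^2 + 5.44*r - 0.63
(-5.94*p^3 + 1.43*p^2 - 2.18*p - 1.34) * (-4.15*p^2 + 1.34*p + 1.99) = 24.651*p^5 - 13.8941*p^4 - 0.8574*p^3 + 5.4855*p^2 - 6.1338*p - 2.6666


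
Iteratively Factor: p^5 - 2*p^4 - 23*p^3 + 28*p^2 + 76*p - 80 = (p - 2)*(p^4 - 23*p^2 - 18*p + 40) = (p - 2)*(p + 2)*(p^3 - 2*p^2 - 19*p + 20) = (p - 2)*(p + 2)*(p + 4)*(p^2 - 6*p + 5) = (p - 5)*(p - 2)*(p + 2)*(p + 4)*(p - 1)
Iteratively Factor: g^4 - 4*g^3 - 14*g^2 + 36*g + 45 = (g + 1)*(g^3 - 5*g^2 - 9*g + 45) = (g - 3)*(g + 1)*(g^2 - 2*g - 15) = (g - 5)*(g - 3)*(g + 1)*(g + 3)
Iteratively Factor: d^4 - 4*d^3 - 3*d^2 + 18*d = (d + 2)*(d^3 - 6*d^2 + 9*d) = (d - 3)*(d + 2)*(d^2 - 3*d) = (d - 3)^2*(d + 2)*(d)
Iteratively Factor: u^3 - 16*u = (u)*(u^2 - 16) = u*(u + 4)*(u - 4)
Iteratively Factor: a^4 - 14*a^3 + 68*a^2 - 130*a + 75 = (a - 5)*(a^3 - 9*a^2 + 23*a - 15) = (a - 5)*(a - 3)*(a^2 - 6*a + 5) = (a - 5)^2*(a - 3)*(a - 1)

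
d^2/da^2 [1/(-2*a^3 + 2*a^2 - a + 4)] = 2*(2*(3*a - 1)*(2*a^3 - 2*a^2 + a - 4) - (6*a^2 - 4*a + 1)^2)/(2*a^3 - 2*a^2 + a - 4)^3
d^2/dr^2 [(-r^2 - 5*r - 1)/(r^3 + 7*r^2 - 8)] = 2*(-r^6 - 15*r^5 - 111*r^4 - 357*r^3 - 555*r^2 - 864*r - 120)/(r^9 + 21*r^8 + 147*r^7 + 319*r^6 - 336*r^5 - 1176*r^4 + 192*r^3 + 1344*r^2 - 512)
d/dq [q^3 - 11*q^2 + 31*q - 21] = 3*q^2 - 22*q + 31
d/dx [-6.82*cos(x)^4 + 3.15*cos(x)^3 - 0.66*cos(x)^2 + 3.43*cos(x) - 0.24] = (27.28*cos(x)^3 - 9.45*cos(x)^2 + 1.32*cos(x) - 3.43)*sin(x)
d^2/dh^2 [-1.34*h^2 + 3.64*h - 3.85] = -2.68000000000000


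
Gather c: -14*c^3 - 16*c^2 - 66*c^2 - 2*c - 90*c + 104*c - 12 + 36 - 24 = -14*c^3 - 82*c^2 + 12*c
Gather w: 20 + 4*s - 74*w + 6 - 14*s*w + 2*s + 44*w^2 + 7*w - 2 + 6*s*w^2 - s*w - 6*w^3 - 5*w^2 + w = 6*s - 6*w^3 + w^2*(6*s + 39) + w*(-15*s - 66) + 24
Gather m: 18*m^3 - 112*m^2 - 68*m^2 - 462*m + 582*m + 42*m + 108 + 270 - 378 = 18*m^3 - 180*m^2 + 162*m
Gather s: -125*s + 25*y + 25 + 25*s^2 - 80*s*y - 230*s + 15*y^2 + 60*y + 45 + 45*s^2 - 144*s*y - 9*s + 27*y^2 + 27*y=70*s^2 + s*(-224*y - 364) + 42*y^2 + 112*y + 70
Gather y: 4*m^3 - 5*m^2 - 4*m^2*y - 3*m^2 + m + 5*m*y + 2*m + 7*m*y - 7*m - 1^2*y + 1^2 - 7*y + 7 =4*m^3 - 8*m^2 - 4*m + y*(-4*m^2 + 12*m - 8) + 8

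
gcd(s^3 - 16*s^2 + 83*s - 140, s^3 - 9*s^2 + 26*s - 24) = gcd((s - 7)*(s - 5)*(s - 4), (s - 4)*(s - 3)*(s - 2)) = s - 4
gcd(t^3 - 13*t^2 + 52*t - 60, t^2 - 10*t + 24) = t - 6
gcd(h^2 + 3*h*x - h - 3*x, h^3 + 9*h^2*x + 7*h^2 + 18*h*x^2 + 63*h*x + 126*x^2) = h + 3*x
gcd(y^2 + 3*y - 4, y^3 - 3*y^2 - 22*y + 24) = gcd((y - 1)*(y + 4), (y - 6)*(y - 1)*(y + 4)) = y^2 + 3*y - 4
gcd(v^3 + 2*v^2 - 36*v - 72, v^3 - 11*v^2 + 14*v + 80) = v + 2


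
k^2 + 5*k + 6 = (k + 2)*(k + 3)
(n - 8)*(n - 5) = n^2 - 13*n + 40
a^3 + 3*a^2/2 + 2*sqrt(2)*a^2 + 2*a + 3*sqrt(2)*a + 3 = (a + 3/2)*(a + sqrt(2))^2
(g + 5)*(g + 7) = g^2 + 12*g + 35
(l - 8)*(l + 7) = l^2 - l - 56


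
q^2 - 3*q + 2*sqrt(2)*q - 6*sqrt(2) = (q - 3)*(q + 2*sqrt(2))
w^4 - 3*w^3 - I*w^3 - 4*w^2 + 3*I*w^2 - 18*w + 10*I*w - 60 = (w - 5)*(w + 2)*(w - 3*I)*(w + 2*I)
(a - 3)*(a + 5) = a^2 + 2*a - 15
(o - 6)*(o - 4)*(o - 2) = o^3 - 12*o^2 + 44*o - 48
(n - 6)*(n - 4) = n^2 - 10*n + 24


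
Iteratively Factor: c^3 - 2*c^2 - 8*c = (c + 2)*(c^2 - 4*c) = (c - 4)*(c + 2)*(c)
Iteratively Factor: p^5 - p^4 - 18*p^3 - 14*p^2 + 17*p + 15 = (p + 1)*(p^4 - 2*p^3 - 16*p^2 + 2*p + 15) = (p + 1)^2*(p^3 - 3*p^2 - 13*p + 15) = (p + 1)^2*(p + 3)*(p^2 - 6*p + 5) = (p - 5)*(p + 1)^2*(p + 3)*(p - 1)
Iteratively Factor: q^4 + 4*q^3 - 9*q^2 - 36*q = (q + 3)*(q^3 + q^2 - 12*q) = (q - 3)*(q + 3)*(q^2 + 4*q) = q*(q - 3)*(q + 3)*(q + 4)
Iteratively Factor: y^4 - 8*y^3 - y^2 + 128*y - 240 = (y + 4)*(y^3 - 12*y^2 + 47*y - 60) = (y - 5)*(y + 4)*(y^2 - 7*y + 12) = (y - 5)*(y - 4)*(y + 4)*(y - 3)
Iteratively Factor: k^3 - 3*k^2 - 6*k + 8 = (k + 2)*(k^2 - 5*k + 4) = (k - 4)*(k + 2)*(k - 1)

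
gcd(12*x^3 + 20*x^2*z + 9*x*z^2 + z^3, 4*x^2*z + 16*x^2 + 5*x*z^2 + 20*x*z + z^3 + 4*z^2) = x + z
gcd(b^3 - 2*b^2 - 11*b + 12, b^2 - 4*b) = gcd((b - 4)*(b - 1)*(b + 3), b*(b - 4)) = b - 4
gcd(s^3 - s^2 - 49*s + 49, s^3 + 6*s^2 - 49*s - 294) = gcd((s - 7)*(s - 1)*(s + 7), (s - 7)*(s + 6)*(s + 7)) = s^2 - 49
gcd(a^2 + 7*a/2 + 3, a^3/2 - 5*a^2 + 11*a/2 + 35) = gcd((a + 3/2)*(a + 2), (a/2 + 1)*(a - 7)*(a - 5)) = a + 2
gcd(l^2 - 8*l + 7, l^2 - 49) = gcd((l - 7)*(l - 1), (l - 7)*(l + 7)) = l - 7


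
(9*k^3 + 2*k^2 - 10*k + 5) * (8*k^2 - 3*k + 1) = 72*k^5 - 11*k^4 - 77*k^3 + 72*k^2 - 25*k + 5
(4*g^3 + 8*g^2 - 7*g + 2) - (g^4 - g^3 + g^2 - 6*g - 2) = -g^4 + 5*g^3 + 7*g^2 - g + 4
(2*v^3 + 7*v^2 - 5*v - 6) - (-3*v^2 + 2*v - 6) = 2*v^3 + 10*v^2 - 7*v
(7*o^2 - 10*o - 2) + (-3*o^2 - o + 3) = 4*o^2 - 11*o + 1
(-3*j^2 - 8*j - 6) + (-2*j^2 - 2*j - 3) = -5*j^2 - 10*j - 9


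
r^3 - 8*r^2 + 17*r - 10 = (r - 5)*(r - 2)*(r - 1)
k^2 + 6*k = k*(k + 6)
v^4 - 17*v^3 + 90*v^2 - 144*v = v*(v - 8)*(v - 6)*(v - 3)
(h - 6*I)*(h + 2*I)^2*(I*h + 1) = I*h^4 + 3*h^3 + 18*I*h^2 - 4*h + 24*I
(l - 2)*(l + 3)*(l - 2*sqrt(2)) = l^3 - 2*sqrt(2)*l^2 + l^2 - 6*l - 2*sqrt(2)*l + 12*sqrt(2)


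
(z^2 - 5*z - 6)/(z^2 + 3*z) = (z^2 - 5*z - 6)/(z*(z + 3))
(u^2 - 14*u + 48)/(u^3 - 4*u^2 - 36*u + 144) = (u - 8)/(u^2 + 2*u - 24)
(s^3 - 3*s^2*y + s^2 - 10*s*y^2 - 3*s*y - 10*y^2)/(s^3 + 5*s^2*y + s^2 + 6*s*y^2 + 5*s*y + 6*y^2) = (s - 5*y)/(s + 3*y)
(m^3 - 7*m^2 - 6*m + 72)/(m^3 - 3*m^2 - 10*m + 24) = (m - 6)/(m - 2)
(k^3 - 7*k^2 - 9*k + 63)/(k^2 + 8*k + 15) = (k^2 - 10*k + 21)/(k + 5)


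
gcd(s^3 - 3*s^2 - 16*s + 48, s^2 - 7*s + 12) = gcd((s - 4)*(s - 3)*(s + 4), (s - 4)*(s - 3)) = s^2 - 7*s + 12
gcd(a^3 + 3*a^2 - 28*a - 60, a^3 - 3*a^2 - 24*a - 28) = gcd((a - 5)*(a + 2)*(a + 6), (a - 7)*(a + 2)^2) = a + 2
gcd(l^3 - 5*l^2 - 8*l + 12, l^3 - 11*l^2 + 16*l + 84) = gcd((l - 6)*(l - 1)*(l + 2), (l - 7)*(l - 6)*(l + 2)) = l^2 - 4*l - 12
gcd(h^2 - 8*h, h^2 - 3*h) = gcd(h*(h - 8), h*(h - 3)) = h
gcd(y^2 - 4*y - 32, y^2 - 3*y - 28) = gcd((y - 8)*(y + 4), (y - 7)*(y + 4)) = y + 4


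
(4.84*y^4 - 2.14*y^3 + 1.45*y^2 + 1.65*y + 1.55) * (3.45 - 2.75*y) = -13.31*y^5 + 22.583*y^4 - 11.3705*y^3 + 0.465000000000001*y^2 + 1.43*y + 5.3475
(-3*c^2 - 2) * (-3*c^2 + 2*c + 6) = 9*c^4 - 6*c^3 - 12*c^2 - 4*c - 12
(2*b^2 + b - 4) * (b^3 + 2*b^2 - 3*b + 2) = 2*b^5 + 5*b^4 - 8*b^3 - 7*b^2 + 14*b - 8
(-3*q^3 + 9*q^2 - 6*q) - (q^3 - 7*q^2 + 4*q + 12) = -4*q^3 + 16*q^2 - 10*q - 12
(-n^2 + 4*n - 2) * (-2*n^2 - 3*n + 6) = 2*n^4 - 5*n^3 - 14*n^2 + 30*n - 12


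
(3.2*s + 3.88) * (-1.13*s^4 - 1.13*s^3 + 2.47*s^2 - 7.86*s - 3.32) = -3.616*s^5 - 8.0004*s^4 + 3.5196*s^3 - 15.5684*s^2 - 41.1208*s - 12.8816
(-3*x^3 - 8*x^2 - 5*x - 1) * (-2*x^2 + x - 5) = 6*x^5 + 13*x^4 + 17*x^3 + 37*x^2 + 24*x + 5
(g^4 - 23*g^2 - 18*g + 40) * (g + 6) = g^5 + 6*g^4 - 23*g^3 - 156*g^2 - 68*g + 240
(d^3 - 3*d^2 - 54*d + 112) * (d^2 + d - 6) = d^5 - 2*d^4 - 63*d^3 + 76*d^2 + 436*d - 672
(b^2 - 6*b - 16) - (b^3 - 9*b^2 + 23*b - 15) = -b^3 + 10*b^2 - 29*b - 1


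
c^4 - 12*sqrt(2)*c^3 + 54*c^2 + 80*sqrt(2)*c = c*(c - 8*sqrt(2))*(c - 5*sqrt(2))*(c + sqrt(2))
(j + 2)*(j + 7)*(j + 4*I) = j^3 + 9*j^2 + 4*I*j^2 + 14*j + 36*I*j + 56*I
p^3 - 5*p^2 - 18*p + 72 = (p - 6)*(p - 3)*(p + 4)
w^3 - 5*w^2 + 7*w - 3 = (w - 3)*(w - 1)^2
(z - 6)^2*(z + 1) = z^3 - 11*z^2 + 24*z + 36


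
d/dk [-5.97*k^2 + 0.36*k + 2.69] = 0.36 - 11.94*k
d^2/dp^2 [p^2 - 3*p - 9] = 2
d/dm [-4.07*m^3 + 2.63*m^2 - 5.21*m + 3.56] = -12.21*m^2 + 5.26*m - 5.21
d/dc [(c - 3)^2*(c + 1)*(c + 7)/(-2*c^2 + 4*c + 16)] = (-c^5 + 2*c^4 + 20*c^3 + 7*c^2 - 193*c + 57)/(c^4 - 4*c^3 - 12*c^2 + 32*c + 64)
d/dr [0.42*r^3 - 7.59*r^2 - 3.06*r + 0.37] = 1.26*r^2 - 15.18*r - 3.06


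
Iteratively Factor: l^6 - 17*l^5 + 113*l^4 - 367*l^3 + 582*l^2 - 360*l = (l - 5)*(l^5 - 12*l^4 + 53*l^3 - 102*l^2 + 72*l) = (l - 5)*(l - 3)*(l^4 - 9*l^3 + 26*l^2 - 24*l) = (l - 5)*(l - 4)*(l - 3)*(l^3 - 5*l^2 + 6*l) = (l - 5)*(l - 4)*(l - 3)^2*(l^2 - 2*l) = l*(l - 5)*(l - 4)*(l - 3)^2*(l - 2)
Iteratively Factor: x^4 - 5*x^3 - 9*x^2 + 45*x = (x - 3)*(x^3 - 2*x^2 - 15*x) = (x - 5)*(x - 3)*(x^2 + 3*x) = x*(x - 5)*(x - 3)*(x + 3)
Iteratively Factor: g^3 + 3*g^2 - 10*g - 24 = (g - 3)*(g^2 + 6*g + 8) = (g - 3)*(g + 4)*(g + 2)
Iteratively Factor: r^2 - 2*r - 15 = (r + 3)*(r - 5)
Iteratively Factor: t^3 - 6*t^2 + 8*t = (t)*(t^2 - 6*t + 8) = t*(t - 2)*(t - 4)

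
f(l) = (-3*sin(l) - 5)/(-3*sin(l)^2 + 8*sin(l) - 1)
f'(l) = (6*sin(l)*cos(l) - 8*cos(l))*(-3*sin(l) - 5)/(-3*sin(l)^2 + 8*sin(l) - 1)^2 - 3*cos(l)/(-3*sin(l)^2 + 8*sin(l) - 1) = (-9*sin(l)^2 - 30*sin(l) + 43)*cos(l)/(3*sin(l)^2 - 8*sin(l) + 1)^2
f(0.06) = 9.75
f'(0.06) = 145.70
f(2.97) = -19.79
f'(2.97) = -477.69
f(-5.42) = -2.18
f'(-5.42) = 0.87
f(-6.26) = 6.21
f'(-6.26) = 63.49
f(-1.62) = 0.17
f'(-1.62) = -0.02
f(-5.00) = -2.01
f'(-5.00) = 0.11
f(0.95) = -2.11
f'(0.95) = 0.59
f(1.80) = -2.01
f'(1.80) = -0.08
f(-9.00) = 0.78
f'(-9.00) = -2.12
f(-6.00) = -5.83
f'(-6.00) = 32.49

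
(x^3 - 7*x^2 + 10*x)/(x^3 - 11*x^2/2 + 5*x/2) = 2*(x - 2)/(2*x - 1)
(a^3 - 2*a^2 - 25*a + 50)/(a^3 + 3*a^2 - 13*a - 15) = (a^2 - 7*a + 10)/(a^2 - 2*a - 3)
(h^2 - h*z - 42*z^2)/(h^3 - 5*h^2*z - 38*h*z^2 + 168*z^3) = 1/(h - 4*z)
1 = 1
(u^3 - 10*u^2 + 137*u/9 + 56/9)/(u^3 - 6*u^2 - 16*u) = (u^2 - 2*u - 7/9)/(u*(u + 2))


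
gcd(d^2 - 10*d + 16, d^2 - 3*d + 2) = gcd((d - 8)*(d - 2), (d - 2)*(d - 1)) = d - 2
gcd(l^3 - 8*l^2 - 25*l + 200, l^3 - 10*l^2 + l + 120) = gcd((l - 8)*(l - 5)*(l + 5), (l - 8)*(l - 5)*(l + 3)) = l^2 - 13*l + 40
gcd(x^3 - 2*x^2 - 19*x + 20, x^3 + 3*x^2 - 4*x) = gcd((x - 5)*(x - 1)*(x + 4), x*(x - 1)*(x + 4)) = x^2 + 3*x - 4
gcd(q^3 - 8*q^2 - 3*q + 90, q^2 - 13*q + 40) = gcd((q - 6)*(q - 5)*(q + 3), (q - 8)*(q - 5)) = q - 5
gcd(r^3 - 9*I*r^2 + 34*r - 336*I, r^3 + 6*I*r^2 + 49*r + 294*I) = r^2 - I*r + 42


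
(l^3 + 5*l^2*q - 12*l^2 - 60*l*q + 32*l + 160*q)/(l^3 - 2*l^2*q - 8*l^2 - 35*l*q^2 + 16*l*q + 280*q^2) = (4 - l)/(-l + 7*q)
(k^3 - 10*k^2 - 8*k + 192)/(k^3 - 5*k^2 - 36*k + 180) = (k^2 - 4*k - 32)/(k^2 + k - 30)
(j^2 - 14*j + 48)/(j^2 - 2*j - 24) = (j - 8)/(j + 4)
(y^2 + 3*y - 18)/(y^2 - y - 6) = (y + 6)/(y + 2)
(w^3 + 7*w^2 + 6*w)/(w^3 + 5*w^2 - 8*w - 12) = w/(w - 2)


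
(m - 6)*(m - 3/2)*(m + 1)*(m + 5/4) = m^4 - 21*m^3/4 - 53*m^2/8 + 87*m/8 + 45/4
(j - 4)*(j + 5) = j^2 + j - 20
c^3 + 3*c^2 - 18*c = c*(c - 3)*(c + 6)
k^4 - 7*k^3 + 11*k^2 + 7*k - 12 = (k - 4)*(k - 3)*(k - 1)*(k + 1)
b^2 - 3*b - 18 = (b - 6)*(b + 3)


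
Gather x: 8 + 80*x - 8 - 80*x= 0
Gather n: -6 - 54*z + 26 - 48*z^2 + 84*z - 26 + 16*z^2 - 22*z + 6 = -32*z^2 + 8*z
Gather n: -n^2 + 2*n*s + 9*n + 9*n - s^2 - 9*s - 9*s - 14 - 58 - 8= -n^2 + n*(2*s + 18) - s^2 - 18*s - 80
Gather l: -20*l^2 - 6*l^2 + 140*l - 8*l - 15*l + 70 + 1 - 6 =-26*l^2 + 117*l + 65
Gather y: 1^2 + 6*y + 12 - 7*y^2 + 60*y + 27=-7*y^2 + 66*y + 40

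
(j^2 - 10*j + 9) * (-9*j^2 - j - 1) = -9*j^4 + 89*j^3 - 72*j^2 + j - 9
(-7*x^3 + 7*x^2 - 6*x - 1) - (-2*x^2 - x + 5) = -7*x^3 + 9*x^2 - 5*x - 6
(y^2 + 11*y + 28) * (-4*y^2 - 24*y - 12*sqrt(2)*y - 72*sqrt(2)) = -4*y^4 - 68*y^3 - 12*sqrt(2)*y^3 - 376*y^2 - 204*sqrt(2)*y^2 - 1128*sqrt(2)*y - 672*y - 2016*sqrt(2)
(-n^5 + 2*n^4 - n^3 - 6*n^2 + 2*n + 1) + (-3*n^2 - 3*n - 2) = -n^5 + 2*n^4 - n^3 - 9*n^2 - n - 1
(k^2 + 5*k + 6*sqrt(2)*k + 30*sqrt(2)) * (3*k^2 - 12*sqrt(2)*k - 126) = 3*k^4 + 6*sqrt(2)*k^3 + 15*k^3 - 270*k^2 + 30*sqrt(2)*k^2 - 1350*k - 756*sqrt(2)*k - 3780*sqrt(2)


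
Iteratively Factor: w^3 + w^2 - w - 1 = (w + 1)*(w^2 - 1) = (w - 1)*(w + 1)*(w + 1)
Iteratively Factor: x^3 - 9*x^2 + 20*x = (x - 4)*(x^2 - 5*x) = (x - 5)*(x - 4)*(x)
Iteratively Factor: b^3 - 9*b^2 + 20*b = (b - 5)*(b^2 - 4*b) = b*(b - 5)*(b - 4)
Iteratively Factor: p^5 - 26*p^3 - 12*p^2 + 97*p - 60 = (p + 4)*(p^4 - 4*p^3 - 10*p^2 + 28*p - 15) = (p - 5)*(p + 4)*(p^3 + p^2 - 5*p + 3) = (p - 5)*(p + 3)*(p + 4)*(p^2 - 2*p + 1) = (p - 5)*(p - 1)*(p + 3)*(p + 4)*(p - 1)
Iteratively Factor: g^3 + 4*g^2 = (g + 4)*(g^2) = g*(g + 4)*(g)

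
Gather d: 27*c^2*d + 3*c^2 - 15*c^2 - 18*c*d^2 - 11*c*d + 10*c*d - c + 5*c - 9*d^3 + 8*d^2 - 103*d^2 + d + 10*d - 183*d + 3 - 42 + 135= -12*c^2 + 4*c - 9*d^3 + d^2*(-18*c - 95) + d*(27*c^2 - c - 172) + 96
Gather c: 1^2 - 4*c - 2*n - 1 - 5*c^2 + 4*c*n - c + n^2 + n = -5*c^2 + c*(4*n - 5) + n^2 - n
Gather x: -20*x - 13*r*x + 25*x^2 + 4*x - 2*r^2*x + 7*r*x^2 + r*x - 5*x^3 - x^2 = -5*x^3 + x^2*(7*r + 24) + x*(-2*r^2 - 12*r - 16)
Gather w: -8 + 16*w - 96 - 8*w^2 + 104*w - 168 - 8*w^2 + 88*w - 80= -16*w^2 + 208*w - 352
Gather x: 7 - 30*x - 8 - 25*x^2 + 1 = -25*x^2 - 30*x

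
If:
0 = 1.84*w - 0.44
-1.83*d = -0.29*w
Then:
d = 0.04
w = 0.24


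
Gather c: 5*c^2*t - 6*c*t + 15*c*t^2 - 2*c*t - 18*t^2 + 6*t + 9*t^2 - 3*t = 5*c^2*t + c*(15*t^2 - 8*t) - 9*t^2 + 3*t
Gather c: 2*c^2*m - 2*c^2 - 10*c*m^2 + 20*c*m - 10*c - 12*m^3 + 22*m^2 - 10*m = c^2*(2*m - 2) + c*(-10*m^2 + 20*m - 10) - 12*m^3 + 22*m^2 - 10*m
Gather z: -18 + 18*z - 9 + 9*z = 27*z - 27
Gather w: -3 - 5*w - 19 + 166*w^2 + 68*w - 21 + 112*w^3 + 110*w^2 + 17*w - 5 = 112*w^3 + 276*w^2 + 80*w - 48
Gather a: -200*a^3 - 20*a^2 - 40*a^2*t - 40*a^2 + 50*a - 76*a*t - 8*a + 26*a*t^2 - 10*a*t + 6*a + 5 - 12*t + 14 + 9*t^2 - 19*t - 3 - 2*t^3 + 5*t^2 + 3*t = -200*a^3 + a^2*(-40*t - 60) + a*(26*t^2 - 86*t + 48) - 2*t^3 + 14*t^2 - 28*t + 16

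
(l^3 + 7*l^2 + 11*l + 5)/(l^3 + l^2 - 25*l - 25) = (l + 1)/(l - 5)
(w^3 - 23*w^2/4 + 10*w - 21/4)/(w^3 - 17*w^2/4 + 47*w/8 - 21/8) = 2*(w - 3)/(2*w - 3)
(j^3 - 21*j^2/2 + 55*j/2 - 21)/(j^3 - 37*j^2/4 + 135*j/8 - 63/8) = 4*(j - 2)/(4*j - 3)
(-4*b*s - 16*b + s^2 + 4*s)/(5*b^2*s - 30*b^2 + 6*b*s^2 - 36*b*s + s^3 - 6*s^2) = (-4*b*s - 16*b + s^2 + 4*s)/(5*b^2*s - 30*b^2 + 6*b*s^2 - 36*b*s + s^3 - 6*s^2)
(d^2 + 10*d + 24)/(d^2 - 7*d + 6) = (d^2 + 10*d + 24)/(d^2 - 7*d + 6)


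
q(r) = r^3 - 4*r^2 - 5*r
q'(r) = 3*r^2 - 8*r - 5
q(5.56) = 20.43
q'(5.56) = 43.26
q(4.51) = -12.18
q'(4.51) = 19.94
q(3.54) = -23.46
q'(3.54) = 4.27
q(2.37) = -21.01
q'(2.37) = -7.11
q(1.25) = -10.55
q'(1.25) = -10.31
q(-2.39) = -24.55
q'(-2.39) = 31.26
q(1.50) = -13.12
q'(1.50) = -10.25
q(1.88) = -16.89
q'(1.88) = -9.44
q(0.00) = 0.00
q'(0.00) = -5.00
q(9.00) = 360.00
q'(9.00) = 166.00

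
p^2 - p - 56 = (p - 8)*(p + 7)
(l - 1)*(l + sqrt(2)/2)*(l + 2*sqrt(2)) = l^3 - l^2 + 5*sqrt(2)*l^2/2 - 5*sqrt(2)*l/2 + 2*l - 2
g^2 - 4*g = g*(g - 4)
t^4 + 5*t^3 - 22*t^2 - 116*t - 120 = (t - 5)*(t + 2)^2*(t + 6)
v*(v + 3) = v^2 + 3*v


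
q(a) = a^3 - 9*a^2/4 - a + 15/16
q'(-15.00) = 741.50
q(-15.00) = -3865.31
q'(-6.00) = 134.00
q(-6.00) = -290.06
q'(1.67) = -0.15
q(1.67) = -2.35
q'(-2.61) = 31.18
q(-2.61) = -29.56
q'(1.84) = 0.88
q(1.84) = -2.29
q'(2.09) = 2.70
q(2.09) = -1.85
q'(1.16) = -2.18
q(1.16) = -1.69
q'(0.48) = -2.47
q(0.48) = 0.05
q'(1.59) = -0.57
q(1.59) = -2.32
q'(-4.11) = 68.17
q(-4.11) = -102.39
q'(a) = 3*a^2 - 9*a/2 - 1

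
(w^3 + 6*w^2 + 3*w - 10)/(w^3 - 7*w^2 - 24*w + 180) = (w^2 + w - 2)/(w^2 - 12*w + 36)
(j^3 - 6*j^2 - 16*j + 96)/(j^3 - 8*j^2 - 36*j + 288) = (j^2 - 16)/(j^2 - 2*j - 48)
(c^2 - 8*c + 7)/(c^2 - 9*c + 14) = (c - 1)/(c - 2)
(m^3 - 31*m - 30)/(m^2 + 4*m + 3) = (m^2 - m - 30)/(m + 3)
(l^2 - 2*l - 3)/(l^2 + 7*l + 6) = (l - 3)/(l + 6)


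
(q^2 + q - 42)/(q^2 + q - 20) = (q^2 + q - 42)/(q^2 + q - 20)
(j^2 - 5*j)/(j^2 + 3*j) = (j - 5)/(j + 3)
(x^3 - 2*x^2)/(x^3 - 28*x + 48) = x^2/(x^2 + 2*x - 24)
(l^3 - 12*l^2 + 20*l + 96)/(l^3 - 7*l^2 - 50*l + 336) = (l + 2)/(l + 7)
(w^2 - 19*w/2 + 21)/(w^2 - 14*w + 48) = (w - 7/2)/(w - 8)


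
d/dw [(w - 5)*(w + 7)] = 2*w + 2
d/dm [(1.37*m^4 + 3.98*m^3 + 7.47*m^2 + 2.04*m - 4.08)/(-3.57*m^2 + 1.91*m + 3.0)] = (-9.7818*m^5 - 6.3585*m^4 + 31.6436*m^3 + 57.3705*m^2 + 15.6888*m + 13.9128)/(12.7449*m^4 - 13.6374*m^3 - 17.7719*m^2 + 11.46*m + 9.0)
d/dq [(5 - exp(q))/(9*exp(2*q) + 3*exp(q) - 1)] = (9*exp(2*q) - 90*exp(q) - 14)*exp(q)/(81*exp(4*q) + 54*exp(3*q) - 9*exp(2*q) - 6*exp(q) + 1)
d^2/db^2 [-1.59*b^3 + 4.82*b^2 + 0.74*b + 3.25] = 9.64 - 9.54*b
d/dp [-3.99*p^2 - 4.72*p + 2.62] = -7.98*p - 4.72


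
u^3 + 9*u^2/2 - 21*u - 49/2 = (u - 7/2)*(u + 1)*(u + 7)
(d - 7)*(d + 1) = d^2 - 6*d - 7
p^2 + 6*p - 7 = (p - 1)*(p + 7)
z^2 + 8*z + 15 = (z + 3)*(z + 5)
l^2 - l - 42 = (l - 7)*(l + 6)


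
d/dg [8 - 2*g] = -2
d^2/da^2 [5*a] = 0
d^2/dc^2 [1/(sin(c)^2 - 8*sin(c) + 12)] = 2*(-2*sin(c)^4 + 12*sin(c)^3 - 5*sin(c)^2 - 72*sin(c) + 52)/(sin(c)^2 - 8*sin(c) + 12)^3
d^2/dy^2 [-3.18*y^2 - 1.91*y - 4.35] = -6.36000000000000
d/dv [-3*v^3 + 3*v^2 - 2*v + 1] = -9*v^2 + 6*v - 2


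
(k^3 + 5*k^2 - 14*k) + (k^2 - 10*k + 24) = k^3 + 6*k^2 - 24*k + 24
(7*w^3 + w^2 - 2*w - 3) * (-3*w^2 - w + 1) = -21*w^5 - 10*w^4 + 12*w^3 + 12*w^2 + w - 3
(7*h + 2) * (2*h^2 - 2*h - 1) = 14*h^3 - 10*h^2 - 11*h - 2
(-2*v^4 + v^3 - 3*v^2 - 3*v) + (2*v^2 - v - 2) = -2*v^4 + v^3 - v^2 - 4*v - 2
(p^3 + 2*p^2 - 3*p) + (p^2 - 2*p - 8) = p^3 + 3*p^2 - 5*p - 8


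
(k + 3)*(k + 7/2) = k^2 + 13*k/2 + 21/2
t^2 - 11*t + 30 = (t - 6)*(t - 5)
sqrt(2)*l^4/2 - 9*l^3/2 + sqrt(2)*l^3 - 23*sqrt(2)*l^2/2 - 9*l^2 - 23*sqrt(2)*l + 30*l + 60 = (l - 6*sqrt(2))*(l - sqrt(2))*(l + 5*sqrt(2)/2)*(sqrt(2)*l/2 + sqrt(2))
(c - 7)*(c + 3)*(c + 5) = c^3 + c^2 - 41*c - 105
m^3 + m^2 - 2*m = m*(m - 1)*(m + 2)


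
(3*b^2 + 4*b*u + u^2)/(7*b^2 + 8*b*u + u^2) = (3*b + u)/(7*b + u)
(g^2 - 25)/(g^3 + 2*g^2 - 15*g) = (g - 5)/(g*(g - 3))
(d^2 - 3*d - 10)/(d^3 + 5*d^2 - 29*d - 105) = (d + 2)/(d^2 + 10*d + 21)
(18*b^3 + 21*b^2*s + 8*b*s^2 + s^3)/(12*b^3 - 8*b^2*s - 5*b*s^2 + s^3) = (9*b^2 + 6*b*s + s^2)/(6*b^2 - 7*b*s + s^2)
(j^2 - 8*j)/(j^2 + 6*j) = (j - 8)/(j + 6)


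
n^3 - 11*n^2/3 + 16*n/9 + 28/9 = (n - 7/3)*(n - 2)*(n + 2/3)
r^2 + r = r*(r + 1)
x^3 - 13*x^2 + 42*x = x*(x - 7)*(x - 6)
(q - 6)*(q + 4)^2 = q^3 + 2*q^2 - 32*q - 96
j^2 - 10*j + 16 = (j - 8)*(j - 2)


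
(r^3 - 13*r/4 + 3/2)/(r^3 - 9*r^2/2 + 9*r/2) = (r^2 + 3*r/2 - 1)/(r*(r - 3))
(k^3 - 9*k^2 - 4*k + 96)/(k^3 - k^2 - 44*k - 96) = (k - 4)/(k + 4)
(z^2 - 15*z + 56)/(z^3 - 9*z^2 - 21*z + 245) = (z - 8)/(z^2 - 2*z - 35)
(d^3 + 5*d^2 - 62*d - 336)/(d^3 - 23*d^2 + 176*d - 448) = (d^2 + 13*d + 42)/(d^2 - 15*d + 56)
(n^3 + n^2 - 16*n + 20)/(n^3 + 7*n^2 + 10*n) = (n^2 - 4*n + 4)/(n*(n + 2))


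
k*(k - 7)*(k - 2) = k^3 - 9*k^2 + 14*k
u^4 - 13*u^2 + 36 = (u - 3)*(u - 2)*(u + 2)*(u + 3)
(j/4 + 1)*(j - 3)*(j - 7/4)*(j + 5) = j^4/4 + 17*j^3/16 - 35*j^2/8 - 191*j/16 + 105/4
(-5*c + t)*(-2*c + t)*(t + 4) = 10*c^2*t + 40*c^2 - 7*c*t^2 - 28*c*t + t^3 + 4*t^2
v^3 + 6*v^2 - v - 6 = (v - 1)*(v + 1)*(v + 6)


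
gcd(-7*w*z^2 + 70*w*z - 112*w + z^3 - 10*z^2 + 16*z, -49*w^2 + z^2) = -7*w + z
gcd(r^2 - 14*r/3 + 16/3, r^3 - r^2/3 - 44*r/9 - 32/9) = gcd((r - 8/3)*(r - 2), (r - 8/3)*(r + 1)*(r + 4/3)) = r - 8/3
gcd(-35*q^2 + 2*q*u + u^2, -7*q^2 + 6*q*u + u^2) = 7*q + u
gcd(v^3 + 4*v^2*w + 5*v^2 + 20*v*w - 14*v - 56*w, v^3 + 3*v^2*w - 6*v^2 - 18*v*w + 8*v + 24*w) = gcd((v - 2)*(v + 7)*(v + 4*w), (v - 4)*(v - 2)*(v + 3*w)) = v - 2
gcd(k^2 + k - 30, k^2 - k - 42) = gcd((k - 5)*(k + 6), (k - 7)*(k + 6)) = k + 6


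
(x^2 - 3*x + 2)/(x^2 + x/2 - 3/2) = 2*(x - 2)/(2*x + 3)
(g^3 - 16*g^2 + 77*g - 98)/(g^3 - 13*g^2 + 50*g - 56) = (g - 7)/(g - 4)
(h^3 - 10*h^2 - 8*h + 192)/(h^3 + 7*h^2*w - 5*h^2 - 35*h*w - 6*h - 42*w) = (h^2 - 4*h - 32)/(h^2 + 7*h*w + h + 7*w)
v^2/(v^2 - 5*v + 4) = v^2/(v^2 - 5*v + 4)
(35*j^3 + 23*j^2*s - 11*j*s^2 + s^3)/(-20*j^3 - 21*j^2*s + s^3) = (-7*j + s)/(4*j + s)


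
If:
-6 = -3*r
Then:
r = 2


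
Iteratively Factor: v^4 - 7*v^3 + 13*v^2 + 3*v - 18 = (v - 3)*(v^3 - 4*v^2 + v + 6) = (v - 3)*(v + 1)*(v^2 - 5*v + 6) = (v - 3)*(v - 2)*(v + 1)*(v - 3)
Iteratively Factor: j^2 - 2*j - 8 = (j - 4)*(j + 2)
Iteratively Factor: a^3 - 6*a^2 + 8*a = (a)*(a^2 - 6*a + 8) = a*(a - 4)*(a - 2)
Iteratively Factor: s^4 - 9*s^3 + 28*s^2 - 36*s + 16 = (s - 1)*(s^3 - 8*s^2 + 20*s - 16) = (s - 2)*(s - 1)*(s^2 - 6*s + 8) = (s - 2)^2*(s - 1)*(s - 4)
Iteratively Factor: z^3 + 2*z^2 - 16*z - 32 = (z + 4)*(z^2 - 2*z - 8) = (z + 2)*(z + 4)*(z - 4)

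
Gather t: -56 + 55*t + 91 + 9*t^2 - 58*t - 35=9*t^2 - 3*t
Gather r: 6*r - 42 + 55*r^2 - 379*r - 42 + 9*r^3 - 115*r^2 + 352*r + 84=9*r^3 - 60*r^2 - 21*r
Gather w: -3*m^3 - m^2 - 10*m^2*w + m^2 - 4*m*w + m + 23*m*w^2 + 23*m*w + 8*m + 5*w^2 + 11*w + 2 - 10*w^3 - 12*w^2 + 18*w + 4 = -3*m^3 + 9*m - 10*w^3 + w^2*(23*m - 7) + w*(-10*m^2 + 19*m + 29) + 6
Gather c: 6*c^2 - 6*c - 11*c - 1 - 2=6*c^2 - 17*c - 3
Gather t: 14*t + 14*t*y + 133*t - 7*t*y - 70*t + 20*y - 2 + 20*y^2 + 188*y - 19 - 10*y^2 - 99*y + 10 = t*(7*y + 77) + 10*y^2 + 109*y - 11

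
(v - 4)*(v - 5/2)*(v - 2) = v^3 - 17*v^2/2 + 23*v - 20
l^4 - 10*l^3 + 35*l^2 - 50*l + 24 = (l - 4)*(l - 3)*(l - 2)*(l - 1)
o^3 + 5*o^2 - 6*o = o*(o - 1)*(o + 6)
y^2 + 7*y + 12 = (y + 3)*(y + 4)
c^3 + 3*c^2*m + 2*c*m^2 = c*(c + m)*(c + 2*m)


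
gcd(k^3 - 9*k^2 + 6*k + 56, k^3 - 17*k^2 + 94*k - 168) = k^2 - 11*k + 28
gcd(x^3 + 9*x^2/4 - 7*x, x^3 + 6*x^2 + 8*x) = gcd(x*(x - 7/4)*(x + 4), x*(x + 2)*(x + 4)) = x^2 + 4*x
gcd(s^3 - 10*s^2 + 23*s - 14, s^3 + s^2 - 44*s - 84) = s - 7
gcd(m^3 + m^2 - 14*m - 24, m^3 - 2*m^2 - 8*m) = m^2 - 2*m - 8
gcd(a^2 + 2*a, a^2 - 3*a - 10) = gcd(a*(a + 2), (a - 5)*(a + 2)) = a + 2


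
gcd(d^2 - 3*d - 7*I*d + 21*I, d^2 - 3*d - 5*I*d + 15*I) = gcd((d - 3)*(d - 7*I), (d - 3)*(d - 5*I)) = d - 3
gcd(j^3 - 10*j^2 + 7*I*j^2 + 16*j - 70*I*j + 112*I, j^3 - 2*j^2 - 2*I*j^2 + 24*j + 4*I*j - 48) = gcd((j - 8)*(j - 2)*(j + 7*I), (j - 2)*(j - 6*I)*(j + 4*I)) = j - 2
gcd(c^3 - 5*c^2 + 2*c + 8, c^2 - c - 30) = 1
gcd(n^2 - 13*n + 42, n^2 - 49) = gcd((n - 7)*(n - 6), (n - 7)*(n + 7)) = n - 7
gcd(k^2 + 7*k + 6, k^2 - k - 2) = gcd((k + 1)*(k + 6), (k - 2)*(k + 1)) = k + 1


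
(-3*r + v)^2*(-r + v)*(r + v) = -9*r^4 + 6*r^3*v + 8*r^2*v^2 - 6*r*v^3 + v^4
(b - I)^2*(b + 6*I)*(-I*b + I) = -I*b^4 + 4*b^3 + I*b^3 - 4*b^2 - 11*I*b^2 - 6*b + 11*I*b + 6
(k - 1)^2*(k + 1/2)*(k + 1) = k^4 - k^3/2 - 3*k^2/2 + k/2 + 1/2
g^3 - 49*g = g*(g - 7)*(g + 7)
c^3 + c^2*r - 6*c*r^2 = c*(c - 2*r)*(c + 3*r)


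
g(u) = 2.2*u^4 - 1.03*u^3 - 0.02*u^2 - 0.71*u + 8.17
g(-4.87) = 1367.60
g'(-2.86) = -231.73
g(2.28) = 53.69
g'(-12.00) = -15651.59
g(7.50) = 6528.13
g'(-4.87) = -1090.21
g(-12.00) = 47412.85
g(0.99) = 8.56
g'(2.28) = 87.44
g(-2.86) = 181.33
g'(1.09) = 6.97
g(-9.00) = 15198.01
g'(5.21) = 1159.71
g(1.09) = 9.14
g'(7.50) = 3537.68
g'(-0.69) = -5.04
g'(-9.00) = -6665.84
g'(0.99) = 4.76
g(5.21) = 1479.23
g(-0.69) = 9.49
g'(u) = 8.8*u^3 - 3.09*u^2 - 0.04*u - 0.71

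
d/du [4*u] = 4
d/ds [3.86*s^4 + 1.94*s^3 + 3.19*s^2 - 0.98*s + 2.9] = 15.44*s^3 + 5.82*s^2 + 6.38*s - 0.98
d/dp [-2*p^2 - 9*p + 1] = -4*p - 9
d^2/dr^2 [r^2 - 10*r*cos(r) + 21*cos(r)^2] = 10*r*cos(r) + 84*sin(r)^2 + 20*sin(r) - 40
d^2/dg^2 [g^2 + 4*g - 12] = 2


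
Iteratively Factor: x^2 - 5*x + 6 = (x - 2)*(x - 3)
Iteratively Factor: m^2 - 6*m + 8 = (m - 2)*(m - 4)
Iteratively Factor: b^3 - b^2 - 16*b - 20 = (b + 2)*(b^2 - 3*b - 10) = (b - 5)*(b + 2)*(b + 2)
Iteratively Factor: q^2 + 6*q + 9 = (q + 3)*(q + 3)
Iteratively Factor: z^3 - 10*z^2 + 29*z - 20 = (z - 5)*(z^2 - 5*z + 4) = (z - 5)*(z - 1)*(z - 4)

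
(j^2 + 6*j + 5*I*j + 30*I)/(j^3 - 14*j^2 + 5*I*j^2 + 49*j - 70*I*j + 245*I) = (j + 6)/(j^2 - 14*j + 49)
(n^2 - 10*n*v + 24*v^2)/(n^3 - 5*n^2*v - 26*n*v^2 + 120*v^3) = 1/(n + 5*v)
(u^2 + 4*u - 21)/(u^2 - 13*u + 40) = (u^2 + 4*u - 21)/(u^2 - 13*u + 40)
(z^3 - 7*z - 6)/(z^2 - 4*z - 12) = (z^2 - 2*z - 3)/(z - 6)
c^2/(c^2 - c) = c/(c - 1)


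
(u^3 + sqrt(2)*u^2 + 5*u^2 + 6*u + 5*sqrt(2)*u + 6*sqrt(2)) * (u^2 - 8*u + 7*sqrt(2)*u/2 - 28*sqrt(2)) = u^5 - 3*u^4 + 9*sqrt(2)*u^4/2 - 27*u^3 - 27*sqrt(2)*u^3/2 - 153*sqrt(2)*u^2 - 69*u^2 - 216*sqrt(2)*u - 238*u - 336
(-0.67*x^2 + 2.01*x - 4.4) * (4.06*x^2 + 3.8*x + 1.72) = -2.7202*x^4 + 5.6146*x^3 - 11.3784*x^2 - 13.2628*x - 7.568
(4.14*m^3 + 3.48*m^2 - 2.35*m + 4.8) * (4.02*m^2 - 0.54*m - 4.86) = 16.6428*m^5 + 11.754*m^4 - 31.4466*m^3 + 3.6522*m^2 + 8.829*m - 23.328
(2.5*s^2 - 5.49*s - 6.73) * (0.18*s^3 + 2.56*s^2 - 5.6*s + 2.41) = 0.45*s^5 + 5.4118*s^4 - 29.2658*s^3 + 19.5402*s^2 + 24.4571*s - 16.2193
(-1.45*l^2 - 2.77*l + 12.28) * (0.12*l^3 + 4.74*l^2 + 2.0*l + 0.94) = -0.174*l^5 - 7.2054*l^4 - 14.5562*l^3 + 51.3042*l^2 + 21.9562*l + 11.5432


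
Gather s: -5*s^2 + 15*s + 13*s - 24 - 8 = -5*s^2 + 28*s - 32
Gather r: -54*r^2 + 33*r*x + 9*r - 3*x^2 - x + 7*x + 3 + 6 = -54*r^2 + r*(33*x + 9) - 3*x^2 + 6*x + 9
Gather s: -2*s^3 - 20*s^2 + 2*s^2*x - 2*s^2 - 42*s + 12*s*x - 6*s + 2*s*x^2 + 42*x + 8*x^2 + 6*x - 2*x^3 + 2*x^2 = -2*s^3 + s^2*(2*x - 22) + s*(2*x^2 + 12*x - 48) - 2*x^3 + 10*x^2 + 48*x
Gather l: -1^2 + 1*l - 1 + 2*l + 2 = 3*l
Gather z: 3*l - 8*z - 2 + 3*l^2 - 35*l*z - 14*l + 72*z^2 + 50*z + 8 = 3*l^2 - 11*l + 72*z^2 + z*(42 - 35*l) + 6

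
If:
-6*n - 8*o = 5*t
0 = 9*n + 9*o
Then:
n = 5*t/2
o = -5*t/2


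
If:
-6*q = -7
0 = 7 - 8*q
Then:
No Solution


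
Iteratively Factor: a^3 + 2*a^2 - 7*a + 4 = (a - 1)*(a^2 + 3*a - 4) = (a - 1)*(a + 4)*(a - 1)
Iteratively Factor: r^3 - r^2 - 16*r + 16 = (r + 4)*(r^2 - 5*r + 4) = (r - 1)*(r + 4)*(r - 4)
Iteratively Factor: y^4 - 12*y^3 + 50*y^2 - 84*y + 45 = (y - 3)*(y^3 - 9*y^2 + 23*y - 15) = (y - 5)*(y - 3)*(y^2 - 4*y + 3) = (y - 5)*(y - 3)*(y - 1)*(y - 3)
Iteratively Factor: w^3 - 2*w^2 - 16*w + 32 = (w - 4)*(w^2 + 2*w - 8) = (w - 4)*(w + 4)*(w - 2)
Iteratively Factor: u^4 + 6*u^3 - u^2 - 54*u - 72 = (u + 3)*(u^3 + 3*u^2 - 10*u - 24) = (u - 3)*(u + 3)*(u^2 + 6*u + 8) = (u - 3)*(u + 3)*(u + 4)*(u + 2)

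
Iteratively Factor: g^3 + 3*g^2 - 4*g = (g)*(g^2 + 3*g - 4) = g*(g - 1)*(g + 4)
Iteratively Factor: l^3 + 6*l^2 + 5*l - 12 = (l + 4)*(l^2 + 2*l - 3) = (l + 3)*(l + 4)*(l - 1)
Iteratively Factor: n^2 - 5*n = (n)*(n - 5)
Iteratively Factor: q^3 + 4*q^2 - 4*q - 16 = (q + 4)*(q^2 - 4) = (q + 2)*(q + 4)*(q - 2)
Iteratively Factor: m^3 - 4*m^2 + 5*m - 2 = (m - 1)*(m^2 - 3*m + 2) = (m - 1)^2*(m - 2)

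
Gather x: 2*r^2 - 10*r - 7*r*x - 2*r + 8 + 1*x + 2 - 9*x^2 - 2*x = 2*r^2 - 12*r - 9*x^2 + x*(-7*r - 1) + 10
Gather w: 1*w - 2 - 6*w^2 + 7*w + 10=-6*w^2 + 8*w + 8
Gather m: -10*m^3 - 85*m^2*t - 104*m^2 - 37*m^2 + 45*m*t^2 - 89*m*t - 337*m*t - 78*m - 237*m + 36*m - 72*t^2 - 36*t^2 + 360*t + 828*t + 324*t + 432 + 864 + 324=-10*m^3 + m^2*(-85*t - 141) + m*(45*t^2 - 426*t - 279) - 108*t^2 + 1512*t + 1620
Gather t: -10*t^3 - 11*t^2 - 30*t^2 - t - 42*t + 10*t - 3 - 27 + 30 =-10*t^3 - 41*t^2 - 33*t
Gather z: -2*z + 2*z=0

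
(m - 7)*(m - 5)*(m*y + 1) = m^3*y - 12*m^2*y + m^2 + 35*m*y - 12*m + 35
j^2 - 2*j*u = j*(j - 2*u)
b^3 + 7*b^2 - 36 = (b - 2)*(b + 3)*(b + 6)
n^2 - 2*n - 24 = (n - 6)*(n + 4)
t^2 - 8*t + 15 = (t - 5)*(t - 3)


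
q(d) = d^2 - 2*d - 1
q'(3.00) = 4.00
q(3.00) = 2.00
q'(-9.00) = -20.00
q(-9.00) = 98.00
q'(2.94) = 3.88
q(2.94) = 1.76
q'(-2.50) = -7.00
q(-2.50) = 10.25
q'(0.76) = -0.48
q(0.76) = -1.94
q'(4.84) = 7.68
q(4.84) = 12.75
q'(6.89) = 11.78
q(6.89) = 32.69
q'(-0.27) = -2.54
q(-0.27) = -0.39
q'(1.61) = 1.22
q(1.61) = -1.63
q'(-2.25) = -6.50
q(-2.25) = 8.56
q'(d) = 2*d - 2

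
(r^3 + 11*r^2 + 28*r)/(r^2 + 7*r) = r + 4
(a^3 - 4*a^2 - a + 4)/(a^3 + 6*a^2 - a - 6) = (a - 4)/(a + 6)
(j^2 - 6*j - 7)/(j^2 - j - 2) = (j - 7)/(j - 2)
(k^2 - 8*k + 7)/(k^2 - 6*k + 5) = (k - 7)/(k - 5)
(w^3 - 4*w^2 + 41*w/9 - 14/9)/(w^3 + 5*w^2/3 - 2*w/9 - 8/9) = (3*w^2 - 10*w + 7)/(3*w^2 + 7*w + 4)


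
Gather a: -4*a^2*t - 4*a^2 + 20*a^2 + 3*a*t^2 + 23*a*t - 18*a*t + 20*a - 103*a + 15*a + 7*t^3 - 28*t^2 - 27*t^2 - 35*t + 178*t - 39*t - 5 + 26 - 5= a^2*(16 - 4*t) + a*(3*t^2 + 5*t - 68) + 7*t^3 - 55*t^2 + 104*t + 16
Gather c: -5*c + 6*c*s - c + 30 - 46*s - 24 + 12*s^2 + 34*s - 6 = c*(6*s - 6) + 12*s^2 - 12*s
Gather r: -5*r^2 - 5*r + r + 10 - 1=-5*r^2 - 4*r + 9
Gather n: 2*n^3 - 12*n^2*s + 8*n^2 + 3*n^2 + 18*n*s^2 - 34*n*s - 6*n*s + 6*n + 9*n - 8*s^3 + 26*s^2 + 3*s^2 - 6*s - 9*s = 2*n^3 + n^2*(11 - 12*s) + n*(18*s^2 - 40*s + 15) - 8*s^3 + 29*s^2 - 15*s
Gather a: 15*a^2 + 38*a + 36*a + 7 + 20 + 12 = 15*a^2 + 74*a + 39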